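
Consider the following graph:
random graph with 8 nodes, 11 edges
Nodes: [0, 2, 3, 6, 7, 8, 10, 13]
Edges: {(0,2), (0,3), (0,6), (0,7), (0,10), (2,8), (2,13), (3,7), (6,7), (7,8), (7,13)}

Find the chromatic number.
χ(G) = 3

Clique number ω(G) = 3 (lower bound: χ ≥ ω).
The clique on [0, 3, 7] has size 3, forcing χ ≥ 3, and the coloring below uses 3 colors, so χ(G) = 3.
A valid 3-coloring: color 1: [2, 7, 10]; color 2: [0, 8, 13]; color 3: [3, 6].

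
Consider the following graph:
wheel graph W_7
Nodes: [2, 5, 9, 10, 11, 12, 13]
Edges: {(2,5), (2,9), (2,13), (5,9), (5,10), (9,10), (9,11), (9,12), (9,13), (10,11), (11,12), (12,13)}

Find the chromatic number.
χ(G) = 3

Clique number ω(G) = 3 (lower bound: χ ≥ ω).
The clique on [9, 10, 11] has size 3, forcing χ ≥ 3, and the coloring below uses 3 colors, so χ(G) = 3.
A valid 3-coloring: color 1: [9]; color 2: [2, 10, 12]; color 3: [5, 11, 13].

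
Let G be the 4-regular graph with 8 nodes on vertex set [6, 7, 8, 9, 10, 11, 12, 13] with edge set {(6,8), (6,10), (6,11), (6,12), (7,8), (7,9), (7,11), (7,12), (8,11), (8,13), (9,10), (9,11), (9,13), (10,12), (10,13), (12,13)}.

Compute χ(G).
Clique number ω(G) = 3 (lower bound: χ ≥ ω).
The clique on [9, 10, 13] has size 3, forcing χ ≥ 3, and the coloring below uses 3 colors, so χ(G) = 3.
A valid 3-coloring: color 1: [6, 7, 13]; color 2: [8, 9, 12]; color 3: [10, 11].

χ(G) = 3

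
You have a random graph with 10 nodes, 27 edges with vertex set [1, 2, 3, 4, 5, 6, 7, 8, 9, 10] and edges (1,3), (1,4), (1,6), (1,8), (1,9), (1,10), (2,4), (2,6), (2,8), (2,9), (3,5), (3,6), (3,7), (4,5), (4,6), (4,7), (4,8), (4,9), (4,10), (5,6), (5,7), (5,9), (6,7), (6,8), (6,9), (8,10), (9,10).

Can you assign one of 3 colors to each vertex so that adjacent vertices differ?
The clique on vertices [3, 5, 6, 7] has size 4 > 3, so it alone needs 4 colors.

No, G is not 3-colorable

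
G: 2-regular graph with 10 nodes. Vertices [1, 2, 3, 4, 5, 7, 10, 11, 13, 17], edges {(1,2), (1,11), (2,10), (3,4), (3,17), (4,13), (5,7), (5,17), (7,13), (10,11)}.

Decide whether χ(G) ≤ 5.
Yes, G is 5-colorable

A valid 5-coloring: color 1: [2, 3, 5, 11, 13]; color 2: [1, 4, 7, 10, 17].
(χ(G) = 2 ≤ 5.)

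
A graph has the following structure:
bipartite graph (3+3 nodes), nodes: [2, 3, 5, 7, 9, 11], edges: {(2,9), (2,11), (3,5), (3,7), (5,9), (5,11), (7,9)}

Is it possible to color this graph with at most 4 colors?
A valid 4-coloring: color 1: [2, 5, 7]; color 2: [3, 9, 11].
(χ(G) = 2 ≤ 4.)

Yes, G is 4-colorable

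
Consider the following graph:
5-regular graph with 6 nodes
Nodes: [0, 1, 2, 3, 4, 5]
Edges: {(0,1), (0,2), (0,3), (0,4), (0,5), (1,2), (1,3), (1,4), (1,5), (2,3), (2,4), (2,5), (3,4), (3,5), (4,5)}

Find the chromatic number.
Clique number ω(G) = 6 (lower bound: χ ≥ ω).
The clique on [0, 1, 2, 3, 4, 5] has size 6, forcing χ ≥ 6, and the coloring below uses 6 colors, so χ(G) = 6.
A valid 6-coloring: color 1: [2]; color 2: [4]; color 3: [0]; color 4: [1]; color 5: [3]; color 6: [5].

χ(G) = 6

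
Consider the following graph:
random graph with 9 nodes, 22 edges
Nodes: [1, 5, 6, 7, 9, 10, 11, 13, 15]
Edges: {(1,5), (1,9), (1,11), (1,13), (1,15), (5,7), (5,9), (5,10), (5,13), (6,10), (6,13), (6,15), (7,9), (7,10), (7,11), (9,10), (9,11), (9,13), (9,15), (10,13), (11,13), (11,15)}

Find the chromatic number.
χ(G) = 4

Clique number ω(G) = 4 (lower bound: χ ≥ ω).
The clique on [1, 9, 11, 13] has size 4, forcing χ ≥ 4, and the coloring below uses 4 colors, so χ(G) = 4.
A valid 4-coloring: color 1: [6, 9]; color 2: [7, 13, 15]; color 3: [1, 10]; color 4: [5, 11].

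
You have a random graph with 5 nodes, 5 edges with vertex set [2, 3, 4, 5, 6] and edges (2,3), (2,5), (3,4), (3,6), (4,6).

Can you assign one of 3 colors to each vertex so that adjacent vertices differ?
A valid 3-coloring: color 1: [3, 5]; color 2: [2, 4]; color 3: [6].
(χ(G) = 3 ≤ 3.)

Yes, G is 3-colorable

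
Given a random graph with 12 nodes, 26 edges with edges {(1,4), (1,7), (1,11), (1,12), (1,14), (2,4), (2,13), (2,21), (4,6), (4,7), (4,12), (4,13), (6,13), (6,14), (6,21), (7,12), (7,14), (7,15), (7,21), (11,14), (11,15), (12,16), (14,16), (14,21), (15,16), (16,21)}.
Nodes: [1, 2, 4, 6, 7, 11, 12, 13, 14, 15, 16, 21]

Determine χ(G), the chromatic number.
χ(G) = 4

Clique number ω(G) = 4 (lower bound: χ ≥ ω).
The clique on [1, 4, 7, 12] has size 4, forcing χ ≥ 4, and the coloring below uses 4 colors, so χ(G) = 4.
A valid 4-coloring: color 1: [2, 6, 7, 11, 16]; color 2: [4, 14, 15]; color 3: [1, 13, 21]; color 4: [12].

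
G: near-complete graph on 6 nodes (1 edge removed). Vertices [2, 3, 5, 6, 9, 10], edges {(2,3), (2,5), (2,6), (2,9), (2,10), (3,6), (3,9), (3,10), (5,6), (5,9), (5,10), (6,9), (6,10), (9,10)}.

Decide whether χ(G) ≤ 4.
The clique on vertices [2, 3, 6, 9, 10] has size 5 > 4, so it alone needs 5 colors.

No, G is not 4-colorable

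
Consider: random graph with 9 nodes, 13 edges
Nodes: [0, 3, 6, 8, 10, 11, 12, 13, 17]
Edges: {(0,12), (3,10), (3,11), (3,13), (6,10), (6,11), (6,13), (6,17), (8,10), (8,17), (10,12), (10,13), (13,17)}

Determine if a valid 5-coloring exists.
Yes, G is 5-colorable

A valid 5-coloring: color 1: [0, 10, 11, 17]; color 2: [3, 6, 8, 12]; color 3: [13].
(χ(G) = 3 ≤ 5.)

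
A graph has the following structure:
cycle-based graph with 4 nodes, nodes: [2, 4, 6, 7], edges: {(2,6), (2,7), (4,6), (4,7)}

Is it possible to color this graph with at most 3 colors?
Yes, G is 3-colorable

A valid 3-coloring: color 1: [2, 4]; color 2: [6, 7].
(χ(G) = 2 ≤ 3.)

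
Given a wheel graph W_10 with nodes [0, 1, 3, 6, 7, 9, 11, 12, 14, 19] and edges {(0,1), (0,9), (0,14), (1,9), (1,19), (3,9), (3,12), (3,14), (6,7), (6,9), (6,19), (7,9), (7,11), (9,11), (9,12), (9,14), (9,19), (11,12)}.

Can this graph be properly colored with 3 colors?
Odd cycle [12, 11, 7, 6, 19, 1, 0, 14, 3] needs 3 colors (χ ≥ 3).
Vertex 9 is adjacent to every vertex of [0, 1, 3, 6, 7, 11, 12, 14, 19], which already need 3 colors among themselves, so 9 needs a new color (χ ≥ 4).
Hence χ(G) ≥ 4 > 3, so no proper 3-coloring exists.

No, G is not 3-colorable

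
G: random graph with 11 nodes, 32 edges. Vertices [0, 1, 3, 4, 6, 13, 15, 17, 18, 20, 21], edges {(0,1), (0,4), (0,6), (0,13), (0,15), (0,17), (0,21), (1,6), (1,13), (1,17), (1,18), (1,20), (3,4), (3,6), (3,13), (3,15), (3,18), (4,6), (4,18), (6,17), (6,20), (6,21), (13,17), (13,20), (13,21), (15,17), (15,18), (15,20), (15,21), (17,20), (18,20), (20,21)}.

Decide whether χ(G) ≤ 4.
Yes, G is 4-colorable

A valid 4-coloring: color 1: [6, 13, 18]; color 2: [0, 3, 20]; color 3: [4, 17, 21]; color 4: [1, 15].
(χ(G) = 4 ≤ 4.)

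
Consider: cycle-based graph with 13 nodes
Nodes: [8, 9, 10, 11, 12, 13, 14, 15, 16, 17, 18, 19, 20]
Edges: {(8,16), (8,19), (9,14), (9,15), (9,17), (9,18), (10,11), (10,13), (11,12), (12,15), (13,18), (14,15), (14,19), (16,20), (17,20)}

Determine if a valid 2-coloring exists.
The clique on vertices [9, 14, 15] has size 3 > 2, so it alone needs 3 colors.

No, G is not 2-colorable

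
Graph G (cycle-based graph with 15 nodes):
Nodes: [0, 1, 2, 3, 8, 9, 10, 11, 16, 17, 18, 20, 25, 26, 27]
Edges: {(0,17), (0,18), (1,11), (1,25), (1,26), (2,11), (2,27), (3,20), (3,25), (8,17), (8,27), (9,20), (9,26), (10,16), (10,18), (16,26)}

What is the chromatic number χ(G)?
Clique number ω(G) = 2 (lower bound: χ ≥ ω).
Odd cycle [17, 8, 27, 2, 11, 1, 26, 16, 10, 18, 0] needs 3 colors (χ ≥ 3).
The coloring below uses 3 colors, so χ(G) = 3.
A valid 3-coloring: color 1: [0, 1, 2, 3, 8, 9, 16]; color 2: [11, 17, 18, 20, 25, 26, 27]; color 3: [10].

χ(G) = 3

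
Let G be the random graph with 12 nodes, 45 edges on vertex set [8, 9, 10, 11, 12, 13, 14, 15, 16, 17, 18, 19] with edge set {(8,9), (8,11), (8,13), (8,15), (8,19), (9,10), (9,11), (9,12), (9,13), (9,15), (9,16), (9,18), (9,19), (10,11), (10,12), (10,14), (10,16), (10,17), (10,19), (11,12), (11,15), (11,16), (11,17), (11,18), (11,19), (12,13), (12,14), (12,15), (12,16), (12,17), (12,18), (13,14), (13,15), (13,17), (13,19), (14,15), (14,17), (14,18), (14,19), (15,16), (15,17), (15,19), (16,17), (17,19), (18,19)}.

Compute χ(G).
Clique number ω(G) = 5 (lower bound: χ ≥ ω).
The clique on [8, 9, 11, 15, 19] has size 5, forcing χ ≥ 5, and the coloring below uses 5 colors, so χ(G) = 5.
A valid 5-coloring: color 1: [11, 13]; color 2: [9, 17]; color 3: [12, 19]; color 4: [10, 15, 18]; color 5: [8, 14, 16].

χ(G) = 5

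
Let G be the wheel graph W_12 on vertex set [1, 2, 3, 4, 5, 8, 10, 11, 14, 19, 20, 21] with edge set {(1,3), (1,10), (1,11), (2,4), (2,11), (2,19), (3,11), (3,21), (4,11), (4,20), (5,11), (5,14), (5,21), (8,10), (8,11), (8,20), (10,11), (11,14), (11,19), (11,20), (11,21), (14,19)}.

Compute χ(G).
Clique number ω(G) = 3 (lower bound: χ ≥ ω).
Odd cycle [14, 5, 21, 3, 1, 10, 8, 20, 4, 2, 19] needs 3 colors (χ ≥ 3).
Vertex 11 is adjacent to every vertex of [1, 2, 3, 4, 5, 8, 10, 14, 19, 20, 21], which already need 3 colors among themselves, so 11 needs a new color (χ ≥ 4).
The coloring below uses 4 colors, so χ(G) = 4.
A valid 4-coloring: color 1: [11]; color 2: [1, 2, 8, 14, 21]; color 3: [3, 5, 10, 19, 20]; color 4: [4].

χ(G) = 4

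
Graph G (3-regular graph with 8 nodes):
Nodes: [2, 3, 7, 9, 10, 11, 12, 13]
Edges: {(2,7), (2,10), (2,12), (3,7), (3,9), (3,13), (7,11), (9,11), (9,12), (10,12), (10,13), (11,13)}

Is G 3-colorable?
Yes, G is 3-colorable

A valid 3-coloring: color 1: [3, 11, 12]; color 2: [2, 9, 13]; color 3: [7, 10].
(χ(G) = 3 ≤ 3.)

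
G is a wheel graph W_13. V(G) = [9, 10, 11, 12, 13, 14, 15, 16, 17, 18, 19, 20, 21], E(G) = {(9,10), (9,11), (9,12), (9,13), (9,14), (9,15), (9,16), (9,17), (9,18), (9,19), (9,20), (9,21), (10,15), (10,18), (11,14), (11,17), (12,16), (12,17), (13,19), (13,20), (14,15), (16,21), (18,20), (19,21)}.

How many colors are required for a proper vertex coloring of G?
Clique number ω(G) = 3 (lower bound: χ ≥ ω).
The clique on [9, 10, 18] has size 3, forcing χ ≥ 3, and the coloring below uses 3 colors, so χ(G) = 3.
A valid 3-coloring: color 1: [9]; color 2: [11, 12, 13, 15, 18, 21]; color 3: [10, 14, 16, 17, 19, 20].

χ(G) = 3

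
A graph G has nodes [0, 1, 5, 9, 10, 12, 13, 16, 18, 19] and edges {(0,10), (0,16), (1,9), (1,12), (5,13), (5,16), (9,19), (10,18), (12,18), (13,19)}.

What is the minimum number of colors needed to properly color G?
Clique number ω(G) = 2 (lower bound: χ ≥ ω).
The graph is bipartite (no odd cycle), so 2 colors suffice: χ(G) = 2.
A valid 2-coloring: color 1: [9, 10, 12, 13, 16]; color 2: [0, 1, 5, 18, 19].

χ(G) = 2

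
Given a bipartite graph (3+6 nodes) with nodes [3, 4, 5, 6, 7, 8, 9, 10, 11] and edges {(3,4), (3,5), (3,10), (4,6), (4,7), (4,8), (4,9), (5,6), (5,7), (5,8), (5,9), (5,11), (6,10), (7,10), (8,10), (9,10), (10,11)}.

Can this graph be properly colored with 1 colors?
No, G is not 1-colorable

Edge (3,10) forces its endpoints to differ, so 1 color is not enough.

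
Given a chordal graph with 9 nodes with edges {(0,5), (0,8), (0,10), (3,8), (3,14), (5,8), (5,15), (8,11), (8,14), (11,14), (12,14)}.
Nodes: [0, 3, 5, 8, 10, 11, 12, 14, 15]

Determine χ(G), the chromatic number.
χ(G) = 3

Clique number ω(G) = 3 (lower bound: χ ≥ ω).
The clique on [0, 5, 8] has size 3, forcing χ ≥ 3, and the coloring below uses 3 colors, so χ(G) = 3.
A valid 3-coloring: color 1: [8, 10, 12, 15]; color 2: [0, 14]; color 3: [3, 5, 11].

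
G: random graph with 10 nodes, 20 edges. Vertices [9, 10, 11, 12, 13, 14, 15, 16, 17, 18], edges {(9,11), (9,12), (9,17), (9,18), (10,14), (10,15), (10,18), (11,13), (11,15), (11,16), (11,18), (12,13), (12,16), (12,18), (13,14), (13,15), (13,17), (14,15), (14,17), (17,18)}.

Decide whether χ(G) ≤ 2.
No, G is not 2-colorable

The clique on vertices [10, 14, 15] has size 3 > 2, so it alone needs 3 colors.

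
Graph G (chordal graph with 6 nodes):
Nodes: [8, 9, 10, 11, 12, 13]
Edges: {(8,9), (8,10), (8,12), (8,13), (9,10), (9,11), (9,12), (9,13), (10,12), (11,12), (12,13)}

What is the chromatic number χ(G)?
Clique number ω(G) = 4 (lower bound: χ ≥ ω).
The clique on [8, 9, 10, 12] has size 4, forcing χ ≥ 4, and the coloring below uses 4 colors, so χ(G) = 4.
A valid 4-coloring: color 1: [9]; color 2: [12]; color 3: [8, 11]; color 4: [10, 13].

χ(G) = 4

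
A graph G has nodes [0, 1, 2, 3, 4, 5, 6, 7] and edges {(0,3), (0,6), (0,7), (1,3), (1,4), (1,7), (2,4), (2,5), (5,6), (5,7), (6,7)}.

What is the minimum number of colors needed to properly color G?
Clique number ω(G) = 3 (lower bound: χ ≥ ω).
The clique on [0, 6, 7] has size 3, forcing χ ≥ 3, and the coloring below uses 3 colors, so χ(G) = 3.
A valid 3-coloring: color 1: [2, 3, 7]; color 2: [0, 1, 5]; color 3: [4, 6].

χ(G) = 3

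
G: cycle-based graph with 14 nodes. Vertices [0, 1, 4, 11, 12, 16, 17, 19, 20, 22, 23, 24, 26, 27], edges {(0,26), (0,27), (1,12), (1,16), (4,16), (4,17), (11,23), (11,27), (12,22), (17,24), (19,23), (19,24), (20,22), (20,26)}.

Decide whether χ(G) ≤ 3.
Yes, G is 3-colorable

A valid 3-coloring: color 1: [1, 4, 22, 23, 24, 26, 27]; color 2: [0, 11, 12, 16, 17, 19, 20].
(χ(G) = 2 ≤ 3.)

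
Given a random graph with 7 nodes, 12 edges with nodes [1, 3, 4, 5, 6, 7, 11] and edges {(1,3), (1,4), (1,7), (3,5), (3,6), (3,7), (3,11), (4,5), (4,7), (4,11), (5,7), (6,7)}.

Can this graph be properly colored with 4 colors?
Yes, G is 4-colorable

A valid 4-coloring: color 1: [3, 4]; color 2: [7, 11]; color 3: [1, 5, 6].
(χ(G) = 3 ≤ 4.)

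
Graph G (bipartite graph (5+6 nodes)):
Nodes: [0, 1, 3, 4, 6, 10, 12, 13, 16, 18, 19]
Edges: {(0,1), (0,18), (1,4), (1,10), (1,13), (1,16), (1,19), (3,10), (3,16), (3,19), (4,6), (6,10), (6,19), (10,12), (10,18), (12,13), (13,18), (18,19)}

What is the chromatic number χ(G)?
Clique number ω(G) = 2 (lower bound: χ ≥ ω).
The graph is bipartite (no odd cycle), so 2 colors suffice: χ(G) = 2.
A valid 2-coloring: color 1: [1, 3, 6, 12, 18]; color 2: [0, 4, 10, 13, 16, 19].

χ(G) = 2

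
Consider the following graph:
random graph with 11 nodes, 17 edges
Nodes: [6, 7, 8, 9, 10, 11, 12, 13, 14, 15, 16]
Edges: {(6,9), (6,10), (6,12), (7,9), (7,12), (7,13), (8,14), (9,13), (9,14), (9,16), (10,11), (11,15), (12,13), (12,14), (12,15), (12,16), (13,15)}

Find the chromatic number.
χ(G) = 3

Clique number ω(G) = 3 (lower bound: χ ≥ ω).
The clique on [7, 9, 13] has size 3, forcing χ ≥ 3, and the coloring below uses 3 colors, so χ(G) = 3.
A valid 3-coloring: color 1: [8, 9, 10, 12]; color 2: [6, 11, 13, 14, 16]; color 3: [7, 15].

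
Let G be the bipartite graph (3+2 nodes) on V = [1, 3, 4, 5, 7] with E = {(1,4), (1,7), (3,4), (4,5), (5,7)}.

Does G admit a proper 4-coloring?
A valid 4-coloring: color 1: [4, 7]; color 2: [1, 3, 5].
(χ(G) = 2 ≤ 4.)

Yes, G is 4-colorable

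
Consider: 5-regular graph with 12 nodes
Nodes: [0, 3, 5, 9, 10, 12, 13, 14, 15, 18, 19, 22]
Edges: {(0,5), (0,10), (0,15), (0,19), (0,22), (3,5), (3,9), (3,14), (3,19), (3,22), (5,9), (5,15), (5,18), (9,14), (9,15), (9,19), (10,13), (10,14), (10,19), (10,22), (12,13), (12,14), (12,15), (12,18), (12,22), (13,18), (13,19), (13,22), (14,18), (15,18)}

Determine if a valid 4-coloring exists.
A valid 4-coloring: color 1: [5, 10, 12]; color 2: [9, 18, 22]; color 3: [0, 3, 13]; color 4: [14, 15, 19].
(χ(G) = 4 ≤ 4.)

Yes, G is 4-colorable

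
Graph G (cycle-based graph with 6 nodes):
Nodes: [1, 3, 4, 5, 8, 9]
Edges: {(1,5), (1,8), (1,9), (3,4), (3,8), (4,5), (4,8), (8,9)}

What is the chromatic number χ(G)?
Clique number ω(G) = 3 (lower bound: χ ≥ ω).
The clique on [1, 8, 9] has size 3, forcing χ ≥ 3, and the coloring below uses 3 colors, so χ(G) = 3.
A valid 3-coloring: color 1: [5, 8]; color 2: [1, 4]; color 3: [3, 9].

χ(G) = 3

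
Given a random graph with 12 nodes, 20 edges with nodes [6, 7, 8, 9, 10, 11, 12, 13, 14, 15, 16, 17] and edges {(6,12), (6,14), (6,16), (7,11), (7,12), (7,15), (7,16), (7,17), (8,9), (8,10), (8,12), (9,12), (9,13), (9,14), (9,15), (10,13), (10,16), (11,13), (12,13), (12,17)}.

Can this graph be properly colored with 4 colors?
Yes, G is 4-colorable

A valid 4-coloring: color 1: [11, 12, 14, 15, 16]; color 2: [6, 7, 9, 10]; color 3: [8, 13, 17].
(χ(G) = 3 ≤ 4.)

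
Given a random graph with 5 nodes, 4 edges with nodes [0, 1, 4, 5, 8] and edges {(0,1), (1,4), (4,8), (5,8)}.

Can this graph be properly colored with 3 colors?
Yes, G is 3-colorable

A valid 3-coloring: color 1: [0, 4, 5]; color 2: [1, 8].
(χ(G) = 2 ≤ 3.)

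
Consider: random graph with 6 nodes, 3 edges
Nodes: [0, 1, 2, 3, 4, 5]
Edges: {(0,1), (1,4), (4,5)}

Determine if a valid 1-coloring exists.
No, G is not 1-colorable

Edge (0,1) forces its endpoints to differ, so 1 color is not enough.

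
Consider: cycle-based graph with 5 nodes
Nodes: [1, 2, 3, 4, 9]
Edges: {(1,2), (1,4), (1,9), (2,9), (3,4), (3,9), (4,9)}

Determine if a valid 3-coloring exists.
A valid 3-coloring: color 1: [9]; color 2: [2, 4]; color 3: [1, 3].
(χ(G) = 3 ≤ 3.)

Yes, G is 3-colorable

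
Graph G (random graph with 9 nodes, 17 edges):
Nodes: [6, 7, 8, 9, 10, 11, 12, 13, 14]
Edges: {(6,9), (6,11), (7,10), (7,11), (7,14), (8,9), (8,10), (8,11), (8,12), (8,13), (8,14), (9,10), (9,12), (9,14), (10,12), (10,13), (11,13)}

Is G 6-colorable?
Yes, G is 6-colorable

A valid 6-coloring: color 1: [6, 7, 8]; color 2: [10, 11, 14]; color 3: [9, 13]; color 4: [12].
(χ(G) = 4 ≤ 6.)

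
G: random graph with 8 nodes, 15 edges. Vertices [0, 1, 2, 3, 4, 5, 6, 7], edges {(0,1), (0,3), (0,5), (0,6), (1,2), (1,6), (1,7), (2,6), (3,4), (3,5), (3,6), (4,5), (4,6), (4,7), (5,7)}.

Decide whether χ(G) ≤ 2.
No, G is not 2-colorable

The clique on vertices [0, 3, 5] has size 3 > 2, so it alone needs 3 colors.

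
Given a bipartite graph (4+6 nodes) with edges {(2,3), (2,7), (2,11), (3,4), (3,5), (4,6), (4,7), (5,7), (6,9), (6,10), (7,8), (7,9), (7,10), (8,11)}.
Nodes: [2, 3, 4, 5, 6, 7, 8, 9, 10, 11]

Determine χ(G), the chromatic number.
Clique number ω(G) = 2 (lower bound: χ ≥ ω).
The graph is bipartite (no odd cycle), so 2 colors suffice: χ(G) = 2.
A valid 2-coloring: color 1: [3, 6, 7, 11]; color 2: [2, 4, 5, 8, 9, 10].

χ(G) = 2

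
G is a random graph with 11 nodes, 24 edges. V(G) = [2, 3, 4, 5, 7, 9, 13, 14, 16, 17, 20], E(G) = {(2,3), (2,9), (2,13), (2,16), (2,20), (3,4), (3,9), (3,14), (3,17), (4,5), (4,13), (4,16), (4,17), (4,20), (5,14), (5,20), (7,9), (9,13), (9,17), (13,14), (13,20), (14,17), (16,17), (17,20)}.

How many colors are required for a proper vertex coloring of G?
χ(G) = 4

Clique number ω(G) = 3 (lower bound: χ ≥ ω).
Suppose a proper 3-coloring c exists. The clique [2, 3, 9] takes 3 distinct colors; by symmetry let c(2) = 1, c(3) = 2, c(9) = 3.
- Vertex 17: neighbors [3, 9] already have colors [2, 3] ⇒ c(17) = 1.
- Vertex 4: neighbors [17, 3] already have colors [1, 2] ⇒ c(4) = 3.
- Vertex 13: neighbors [2, 4] already have colors [1, 3] ⇒ c(13) = 2.
- Vertex 20: neighbors [2, 13, 4] already have colors [1, 2, 3] — all 3 colors blocked. Contradiction.
The forced assignments end in a contradiction, so G has no proper 3-coloring (χ ≥ 4).
The coloring below uses 4 colors, so χ(G) = 4.
A valid 4-coloring: color 1: [4, 9, 14]; color 2: [2, 5, 7, 17]; color 3: [3, 16, 20]; color 4: [13].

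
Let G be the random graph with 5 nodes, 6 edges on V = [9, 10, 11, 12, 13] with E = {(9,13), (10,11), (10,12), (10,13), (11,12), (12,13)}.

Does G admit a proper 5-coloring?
A valid 5-coloring: color 1: [9, 12]; color 2: [11, 13]; color 3: [10].
(χ(G) = 3 ≤ 5.)

Yes, G is 5-colorable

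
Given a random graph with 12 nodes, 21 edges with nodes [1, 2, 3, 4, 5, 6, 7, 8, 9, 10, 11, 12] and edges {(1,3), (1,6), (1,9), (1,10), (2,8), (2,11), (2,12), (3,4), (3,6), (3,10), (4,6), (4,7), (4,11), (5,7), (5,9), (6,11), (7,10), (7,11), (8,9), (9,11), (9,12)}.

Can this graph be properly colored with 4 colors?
Yes, G is 4-colorable

A valid 4-coloring: color 1: [2, 4, 9, 10]; color 2: [1, 5, 8, 11, 12]; color 3: [6, 7]; color 4: [3].
(χ(G) = 4 ≤ 4.)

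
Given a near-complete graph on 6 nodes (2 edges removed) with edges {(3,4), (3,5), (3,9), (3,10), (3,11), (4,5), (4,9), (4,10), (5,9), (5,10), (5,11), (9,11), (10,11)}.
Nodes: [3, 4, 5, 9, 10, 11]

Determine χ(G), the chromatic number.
Clique number ω(G) = 4 (lower bound: χ ≥ ω).
The clique on [3, 5, 9, 11] has size 4, forcing χ ≥ 4, and the coloring below uses 4 colors, so χ(G) = 4.
A valid 4-coloring: color 1: [3]; color 2: [5]; color 3: [4, 11]; color 4: [9, 10].

χ(G) = 4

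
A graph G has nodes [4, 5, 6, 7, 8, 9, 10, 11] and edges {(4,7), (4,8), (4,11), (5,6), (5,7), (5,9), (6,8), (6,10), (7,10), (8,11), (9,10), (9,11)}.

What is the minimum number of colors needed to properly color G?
Clique number ω(G) = 3 (lower bound: χ ≥ ω).
The clique on [4, 8, 11] has size 3, forcing χ ≥ 3, and the coloring below uses 3 colors, so χ(G) = 3.
A valid 3-coloring: color 1: [4, 5, 10]; color 2: [6, 7, 11]; color 3: [8, 9].

χ(G) = 3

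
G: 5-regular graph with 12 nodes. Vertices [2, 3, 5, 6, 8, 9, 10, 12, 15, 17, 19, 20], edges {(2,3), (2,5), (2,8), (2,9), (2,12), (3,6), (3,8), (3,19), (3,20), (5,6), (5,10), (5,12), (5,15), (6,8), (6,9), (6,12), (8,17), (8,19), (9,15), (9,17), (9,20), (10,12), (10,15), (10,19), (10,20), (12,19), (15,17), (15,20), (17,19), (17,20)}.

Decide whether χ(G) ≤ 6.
Yes, G is 6-colorable

A valid 6-coloring: color 1: [3, 12, 15]; color 2: [5, 19, 20]; color 3: [2, 6, 10, 17]; color 4: [8, 9].
(χ(G) = 4 ≤ 6.)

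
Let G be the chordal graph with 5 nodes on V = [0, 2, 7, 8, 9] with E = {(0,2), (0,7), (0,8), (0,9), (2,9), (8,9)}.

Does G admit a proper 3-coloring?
Yes, G is 3-colorable

A valid 3-coloring: color 1: [0]; color 2: [7, 9]; color 3: [2, 8].
(χ(G) = 3 ≤ 3.)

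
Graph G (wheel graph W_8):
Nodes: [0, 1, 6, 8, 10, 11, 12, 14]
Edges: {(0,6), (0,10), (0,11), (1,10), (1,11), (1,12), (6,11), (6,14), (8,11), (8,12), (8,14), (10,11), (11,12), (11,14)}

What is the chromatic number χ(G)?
Clique number ω(G) = 3 (lower bound: χ ≥ ω).
Odd cycle [12, 1, 10, 0, 6, 14, 8] needs 3 colors (χ ≥ 3).
Vertex 11 is adjacent to every vertex of [0, 1, 6, 8, 10, 12, 14], which already need 3 colors among themselves, so 11 needs a new color (χ ≥ 4).
The coloring below uses 4 colors, so χ(G) = 4.
A valid 4-coloring: color 1: [11]; color 2: [10, 12, 14]; color 3: [0, 1, 8]; color 4: [6].

χ(G) = 4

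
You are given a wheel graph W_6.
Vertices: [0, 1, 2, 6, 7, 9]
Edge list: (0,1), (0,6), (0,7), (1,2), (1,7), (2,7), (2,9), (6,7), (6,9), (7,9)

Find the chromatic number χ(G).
χ(G) = 4

Clique number ω(G) = 3 (lower bound: χ ≥ ω).
Odd cycle [0, 1, 2, 9, 6] needs 3 colors (χ ≥ 3).
Vertex 7 is adjacent to every vertex of [0, 1, 2, 6, 9], which already need 3 colors among themselves, so 7 needs a new color (χ ≥ 4).
The coloring below uses 4 colors, so χ(G) = 4.
A valid 4-coloring: color 1: [7]; color 2: [0, 9]; color 3: [1, 6]; color 4: [2].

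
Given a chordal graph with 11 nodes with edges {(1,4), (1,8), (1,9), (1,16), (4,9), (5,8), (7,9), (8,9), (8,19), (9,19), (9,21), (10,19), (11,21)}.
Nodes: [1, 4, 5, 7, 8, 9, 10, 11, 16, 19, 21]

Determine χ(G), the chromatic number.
χ(G) = 3

Clique number ω(G) = 3 (lower bound: χ ≥ ω).
The clique on [1, 8, 9] has size 3, forcing χ ≥ 3, and the coloring below uses 3 colors, so χ(G) = 3.
A valid 3-coloring: color 1: [5, 9, 10, 11, 16]; color 2: [1, 7, 19, 21]; color 3: [4, 8].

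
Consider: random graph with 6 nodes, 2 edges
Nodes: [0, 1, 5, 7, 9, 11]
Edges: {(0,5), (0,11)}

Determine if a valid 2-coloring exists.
Yes, G is 2-colorable

A valid 2-coloring: color 1: [0, 1, 7, 9]; color 2: [5, 11].
(χ(G) = 2 ≤ 2.)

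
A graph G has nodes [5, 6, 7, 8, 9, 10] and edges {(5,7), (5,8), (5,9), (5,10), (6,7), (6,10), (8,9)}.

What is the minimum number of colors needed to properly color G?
Clique number ω(G) = 3 (lower bound: χ ≥ ω).
The clique on [5, 8, 9] has size 3, forcing χ ≥ 3, and the coloring below uses 3 colors, so χ(G) = 3.
A valid 3-coloring: color 1: [5, 6]; color 2: [7, 9, 10]; color 3: [8].

χ(G) = 3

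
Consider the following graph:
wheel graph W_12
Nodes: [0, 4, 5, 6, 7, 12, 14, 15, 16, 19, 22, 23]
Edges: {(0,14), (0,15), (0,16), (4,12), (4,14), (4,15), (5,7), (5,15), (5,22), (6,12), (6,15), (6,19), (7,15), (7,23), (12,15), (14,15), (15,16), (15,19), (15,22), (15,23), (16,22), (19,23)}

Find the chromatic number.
Clique number ω(G) = 3 (lower bound: χ ≥ ω).
Odd cycle [16, 22, 5, 7, 23, 19, 6, 12, 4, 14, 0] needs 3 colors (χ ≥ 3).
Vertex 15 is adjacent to every vertex of [0, 4, 5, 6, 7, 12, 14, 16, 19, 22, 23], which already need 3 colors among themselves, so 15 needs a new color (χ ≥ 4).
The coloring below uses 4 colors, so χ(G) = 4.
A valid 4-coloring: color 1: [15]; color 2: [5, 6, 14, 16, 23]; color 3: [0, 7, 12, 19, 22]; color 4: [4].

χ(G) = 4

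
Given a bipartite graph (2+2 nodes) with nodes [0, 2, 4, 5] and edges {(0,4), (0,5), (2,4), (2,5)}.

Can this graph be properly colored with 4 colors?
A valid 4-coloring: color 1: [0, 2]; color 2: [4, 5].
(χ(G) = 2 ≤ 4.)

Yes, G is 4-colorable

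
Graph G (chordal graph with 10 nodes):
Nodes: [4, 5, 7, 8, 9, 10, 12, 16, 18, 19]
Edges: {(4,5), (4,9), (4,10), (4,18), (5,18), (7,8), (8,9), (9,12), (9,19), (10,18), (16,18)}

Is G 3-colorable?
A valid 3-coloring: color 1: [7, 9, 18]; color 2: [4, 8, 12, 16, 19]; color 3: [5, 10].
(χ(G) = 3 ≤ 3.)

Yes, G is 3-colorable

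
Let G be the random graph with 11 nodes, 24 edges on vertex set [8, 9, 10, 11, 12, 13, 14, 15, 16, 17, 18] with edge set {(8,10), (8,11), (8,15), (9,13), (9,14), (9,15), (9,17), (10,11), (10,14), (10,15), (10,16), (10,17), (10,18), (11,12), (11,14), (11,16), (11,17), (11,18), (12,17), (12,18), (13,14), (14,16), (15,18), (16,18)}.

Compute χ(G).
Clique number ω(G) = 4 (lower bound: χ ≥ ω).
The clique on [10, 11, 16, 18] has size 4, forcing χ ≥ 4, and the coloring below uses 4 colors, so χ(G) = 4.
A valid 4-coloring: color 1: [9, 10, 12]; color 2: [11, 13, 15]; color 3: [8, 14, 17, 18]; color 4: [16].

χ(G) = 4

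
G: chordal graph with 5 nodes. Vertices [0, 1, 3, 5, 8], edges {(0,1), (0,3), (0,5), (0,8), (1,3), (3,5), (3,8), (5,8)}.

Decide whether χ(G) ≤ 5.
Yes, G is 5-colorable

A valid 5-coloring: color 1: [3]; color 2: [0]; color 3: [1, 5]; color 4: [8].
(χ(G) = 4 ≤ 5.)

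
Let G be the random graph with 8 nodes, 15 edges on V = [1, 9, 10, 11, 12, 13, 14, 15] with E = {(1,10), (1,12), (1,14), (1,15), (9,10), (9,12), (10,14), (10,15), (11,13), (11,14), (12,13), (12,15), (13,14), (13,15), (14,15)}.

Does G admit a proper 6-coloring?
A valid 6-coloring: color 1: [9, 11, 15]; color 2: [12, 14]; color 3: [10, 13]; color 4: [1].
(χ(G) = 4 ≤ 6.)

Yes, G is 6-colorable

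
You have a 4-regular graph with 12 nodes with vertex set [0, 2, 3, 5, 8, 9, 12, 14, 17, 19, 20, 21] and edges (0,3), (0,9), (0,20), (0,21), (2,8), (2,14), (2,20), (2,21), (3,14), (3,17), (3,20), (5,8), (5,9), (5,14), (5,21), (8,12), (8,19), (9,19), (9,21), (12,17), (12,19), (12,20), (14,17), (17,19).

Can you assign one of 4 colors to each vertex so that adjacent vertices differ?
Yes, G is 4-colorable

A valid 4-coloring: color 1: [8, 9, 17, 20]; color 2: [3, 19, 21]; color 3: [0, 12, 14]; color 4: [2, 5].
(χ(G) = 4 ≤ 4.)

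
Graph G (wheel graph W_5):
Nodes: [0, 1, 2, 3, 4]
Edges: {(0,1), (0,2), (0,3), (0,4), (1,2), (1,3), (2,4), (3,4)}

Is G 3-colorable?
A valid 3-coloring: color 1: [0]; color 2: [2, 3]; color 3: [1, 4].
(χ(G) = 3 ≤ 3.)

Yes, G is 3-colorable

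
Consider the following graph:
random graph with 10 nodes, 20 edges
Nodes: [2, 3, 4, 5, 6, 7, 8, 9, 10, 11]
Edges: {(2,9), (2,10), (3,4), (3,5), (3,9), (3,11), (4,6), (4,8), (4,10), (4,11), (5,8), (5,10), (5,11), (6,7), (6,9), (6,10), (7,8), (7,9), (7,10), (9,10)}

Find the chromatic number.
Clique number ω(G) = 4 (lower bound: χ ≥ ω).
The clique on [6, 7, 9, 10] has size 4, forcing χ ≥ 4, and the coloring below uses 4 colors, so χ(G) = 4.
A valid 4-coloring: color 1: [3, 8, 10]; color 2: [4, 5, 9]; color 3: [2, 6, 11]; color 4: [7].

χ(G) = 4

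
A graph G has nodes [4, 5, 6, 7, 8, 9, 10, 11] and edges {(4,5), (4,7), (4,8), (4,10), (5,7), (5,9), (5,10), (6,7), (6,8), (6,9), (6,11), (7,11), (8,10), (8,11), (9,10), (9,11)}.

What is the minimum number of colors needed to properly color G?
Clique number ω(G) = 3 (lower bound: χ ≥ ω).
Suppose a proper 3-coloring c exists. The clique [4, 5, 7] takes 3 distinct colors; by symmetry let c(4) = 1, c(5) = 2, c(7) = 3.
- Vertex 10: neighbors [4, 5] already have colors [1, 2] ⇒ c(10) = 3.
- Vertex 8: neighbors [4, 10] already have colors [1, 3] ⇒ c(8) = 2.
- Vertex 6: neighbors [8, 7] already have colors [2, 3] ⇒ c(6) = 1.
- Vertex 9: neighbors [6, 5, 10] already have colors [1, 2, 3] — all 3 colors blocked. Contradiction.
The forced assignments end in a contradiction, so G has no proper 3-coloring (χ ≥ 4).
The coloring below uses 4 colors, so χ(G) = 4.
A valid 4-coloring: color 1: [6, 10]; color 2: [4, 11]; color 3: [5, 8]; color 4: [7, 9].

χ(G) = 4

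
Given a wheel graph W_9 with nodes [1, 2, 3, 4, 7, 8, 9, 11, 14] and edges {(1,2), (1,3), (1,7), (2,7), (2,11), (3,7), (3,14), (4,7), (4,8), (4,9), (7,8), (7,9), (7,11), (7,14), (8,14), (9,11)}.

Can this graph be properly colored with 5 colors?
Yes, G is 5-colorable

A valid 5-coloring: color 1: [7]; color 2: [2, 3, 8, 9]; color 3: [1, 4, 11, 14].
(χ(G) = 3 ≤ 5.)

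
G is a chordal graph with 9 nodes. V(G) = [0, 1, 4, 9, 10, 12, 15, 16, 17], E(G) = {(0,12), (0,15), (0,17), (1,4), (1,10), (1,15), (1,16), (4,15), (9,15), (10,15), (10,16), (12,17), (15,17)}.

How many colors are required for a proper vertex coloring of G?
χ(G) = 3

Clique number ω(G) = 3 (lower bound: χ ≥ ω).
The clique on [1, 10, 16] has size 3, forcing χ ≥ 3, and the coloring below uses 3 colors, so χ(G) = 3.
A valid 3-coloring: color 1: [12, 15, 16]; color 2: [0, 1, 9]; color 3: [4, 10, 17].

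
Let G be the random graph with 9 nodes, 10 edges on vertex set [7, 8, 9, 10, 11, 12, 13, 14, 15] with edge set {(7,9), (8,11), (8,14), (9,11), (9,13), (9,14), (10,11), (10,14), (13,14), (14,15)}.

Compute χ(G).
Clique number ω(G) = 3 (lower bound: χ ≥ ω).
The clique on [9, 13, 14] has size 3, forcing χ ≥ 3, and the coloring below uses 3 colors, so χ(G) = 3.
A valid 3-coloring: color 1: [7, 11, 12, 14]; color 2: [8, 9, 10, 15]; color 3: [13].

χ(G) = 3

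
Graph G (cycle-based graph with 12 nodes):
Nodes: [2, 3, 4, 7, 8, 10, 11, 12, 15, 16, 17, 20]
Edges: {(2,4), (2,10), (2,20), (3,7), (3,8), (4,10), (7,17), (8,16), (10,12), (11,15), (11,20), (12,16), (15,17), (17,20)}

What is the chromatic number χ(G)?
Clique number ω(G) = 3 (lower bound: χ ≥ ω).
The clique on [2, 4, 10] has size 3, forcing χ ≥ 3, and the coloring below uses 3 colors, so χ(G) = 3.
A valid 3-coloring: color 1: [3, 10, 15, 16, 20]; color 2: [2, 8, 11, 12, 17]; color 3: [4, 7].

χ(G) = 3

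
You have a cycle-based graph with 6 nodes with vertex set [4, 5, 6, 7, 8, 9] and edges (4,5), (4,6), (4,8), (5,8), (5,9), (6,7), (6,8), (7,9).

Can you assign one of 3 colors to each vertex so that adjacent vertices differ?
Yes, G is 3-colorable

A valid 3-coloring: color 1: [5, 6]; color 2: [4, 7]; color 3: [8, 9].
(χ(G) = 3 ≤ 3.)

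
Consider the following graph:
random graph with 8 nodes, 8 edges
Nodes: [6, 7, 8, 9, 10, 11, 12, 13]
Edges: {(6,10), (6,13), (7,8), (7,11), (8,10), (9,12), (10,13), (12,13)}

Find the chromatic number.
χ(G) = 3

Clique number ω(G) = 3 (lower bound: χ ≥ ω).
The clique on [6, 10, 13] has size 3, forcing χ ≥ 3, and the coloring below uses 3 colors, so χ(G) = 3.
A valid 3-coloring: color 1: [7, 10, 12]; color 2: [8, 9, 11, 13]; color 3: [6].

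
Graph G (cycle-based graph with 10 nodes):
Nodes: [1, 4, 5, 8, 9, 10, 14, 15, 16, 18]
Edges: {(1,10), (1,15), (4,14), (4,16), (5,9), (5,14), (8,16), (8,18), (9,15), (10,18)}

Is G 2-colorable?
Yes, G is 2-colorable

A valid 2-coloring: color 1: [4, 5, 8, 10, 15]; color 2: [1, 9, 14, 16, 18].
(χ(G) = 2 ≤ 2.)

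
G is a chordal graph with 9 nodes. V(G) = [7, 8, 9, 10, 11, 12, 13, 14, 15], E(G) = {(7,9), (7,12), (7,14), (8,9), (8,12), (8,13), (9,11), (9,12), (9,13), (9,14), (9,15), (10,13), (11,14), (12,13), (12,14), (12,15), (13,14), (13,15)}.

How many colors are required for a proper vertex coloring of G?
Clique number ω(G) = 4 (lower bound: χ ≥ ω).
The clique on [8, 9, 12, 13] has size 4, forcing χ ≥ 4, and the coloring below uses 4 colors, so χ(G) = 4.
A valid 4-coloring: color 1: [9, 10]; color 2: [11, 12]; color 3: [7, 13]; color 4: [8, 14, 15].

χ(G) = 4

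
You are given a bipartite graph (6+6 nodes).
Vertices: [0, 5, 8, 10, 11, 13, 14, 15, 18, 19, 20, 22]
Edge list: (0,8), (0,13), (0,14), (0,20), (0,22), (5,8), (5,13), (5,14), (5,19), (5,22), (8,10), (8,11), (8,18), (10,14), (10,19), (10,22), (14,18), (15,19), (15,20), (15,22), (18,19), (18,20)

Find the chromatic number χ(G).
Clique number ω(G) = 2 (lower bound: χ ≥ ω).
The graph is bipartite (no odd cycle), so 2 colors suffice: χ(G) = 2.
A valid 2-coloring: color 1: [8, 13, 14, 19, 20, 22]; color 2: [0, 5, 10, 11, 15, 18].

χ(G) = 2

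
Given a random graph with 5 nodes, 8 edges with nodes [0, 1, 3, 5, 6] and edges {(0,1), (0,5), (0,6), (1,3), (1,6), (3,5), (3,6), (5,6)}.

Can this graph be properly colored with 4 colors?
Yes, G is 4-colorable

A valid 4-coloring: color 1: [6]; color 2: [0, 3]; color 3: [1, 5].
(χ(G) = 3 ≤ 4.)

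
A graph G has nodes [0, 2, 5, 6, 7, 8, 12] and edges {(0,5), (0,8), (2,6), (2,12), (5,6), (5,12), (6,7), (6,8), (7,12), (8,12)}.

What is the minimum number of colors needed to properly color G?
χ(G) = 2

Clique number ω(G) = 2 (lower bound: χ ≥ ω).
The graph is bipartite (no odd cycle), so 2 colors suffice: χ(G) = 2.
A valid 2-coloring: color 1: [0, 6, 12]; color 2: [2, 5, 7, 8].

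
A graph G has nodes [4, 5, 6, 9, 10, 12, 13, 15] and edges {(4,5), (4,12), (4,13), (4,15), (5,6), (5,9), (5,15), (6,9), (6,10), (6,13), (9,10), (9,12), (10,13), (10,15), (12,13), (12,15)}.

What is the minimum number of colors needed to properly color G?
χ(G) = 3

Clique number ω(G) = 3 (lower bound: χ ≥ ω).
The clique on [6, 9, 10] has size 3, forcing χ ≥ 3, and the coloring below uses 3 colors, so χ(G) = 3.
A valid 3-coloring: color 1: [5, 10, 12]; color 2: [9, 13, 15]; color 3: [4, 6].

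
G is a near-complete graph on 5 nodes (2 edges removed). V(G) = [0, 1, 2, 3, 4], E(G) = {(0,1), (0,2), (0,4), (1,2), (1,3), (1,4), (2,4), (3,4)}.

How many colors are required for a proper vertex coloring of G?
Clique number ω(G) = 4 (lower bound: χ ≥ ω).
The clique on [0, 1, 2, 4] has size 4, forcing χ ≥ 4, and the coloring below uses 4 colors, so χ(G) = 4.
A valid 4-coloring: color 1: [1]; color 2: [4]; color 3: [2, 3]; color 4: [0].

χ(G) = 4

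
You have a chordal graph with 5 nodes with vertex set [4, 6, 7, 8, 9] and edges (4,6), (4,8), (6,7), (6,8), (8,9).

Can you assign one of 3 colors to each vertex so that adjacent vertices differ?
A valid 3-coloring: color 1: [7, 8]; color 2: [6, 9]; color 3: [4].
(χ(G) = 3 ≤ 3.)

Yes, G is 3-colorable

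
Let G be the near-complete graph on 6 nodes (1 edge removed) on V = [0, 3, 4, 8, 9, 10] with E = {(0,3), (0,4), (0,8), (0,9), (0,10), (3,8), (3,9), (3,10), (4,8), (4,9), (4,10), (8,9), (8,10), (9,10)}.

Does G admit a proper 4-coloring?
No, G is not 4-colorable

The clique on vertices [0, 3, 8, 9, 10] has size 5 > 4, so it alone needs 5 colors.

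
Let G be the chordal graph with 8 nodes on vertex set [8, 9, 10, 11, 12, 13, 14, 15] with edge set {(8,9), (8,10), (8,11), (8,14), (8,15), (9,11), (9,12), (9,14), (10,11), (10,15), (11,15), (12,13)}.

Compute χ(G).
χ(G) = 4

Clique number ω(G) = 4 (lower bound: χ ≥ ω).
The clique on [8, 10, 11, 15] has size 4, forcing χ ≥ 4, and the coloring below uses 4 colors, so χ(G) = 4.
A valid 4-coloring: color 1: [8, 12]; color 2: [11, 13, 14]; color 3: [9, 10]; color 4: [15].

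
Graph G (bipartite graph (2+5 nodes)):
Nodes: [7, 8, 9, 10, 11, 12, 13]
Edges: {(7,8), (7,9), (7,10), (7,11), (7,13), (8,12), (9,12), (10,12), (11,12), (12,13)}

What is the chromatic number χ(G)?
χ(G) = 2

Clique number ω(G) = 2 (lower bound: χ ≥ ω).
The graph is bipartite (no odd cycle), so 2 colors suffice: χ(G) = 2.
A valid 2-coloring: color 1: [7, 12]; color 2: [8, 9, 10, 11, 13].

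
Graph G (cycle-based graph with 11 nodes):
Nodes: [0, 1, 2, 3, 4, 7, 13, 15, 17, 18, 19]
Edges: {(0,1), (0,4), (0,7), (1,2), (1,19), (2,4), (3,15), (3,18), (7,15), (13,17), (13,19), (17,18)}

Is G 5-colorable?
Yes, G is 5-colorable

A valid 5-coloring: color 1: [1, 4, 7, 13, 18]; color 2: [0, 2, 3, 17, 19]; color 3: [15].
(χ(G) = 3 ≤ 5.)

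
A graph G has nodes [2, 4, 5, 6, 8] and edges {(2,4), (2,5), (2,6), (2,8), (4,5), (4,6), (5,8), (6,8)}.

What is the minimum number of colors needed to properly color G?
Clique number ω(G) = 3 (lower bound: χ ≥ ω).
The clique on [2, 5, 8] has size 3, forcing χ ≥ 3, and the coloring below uses 3 colors, so χ(G) = 3.
A valid 3-coloring: color 1: [2]; color 2: [5, 6]; color 3: [4, 8].

χ(G) = 3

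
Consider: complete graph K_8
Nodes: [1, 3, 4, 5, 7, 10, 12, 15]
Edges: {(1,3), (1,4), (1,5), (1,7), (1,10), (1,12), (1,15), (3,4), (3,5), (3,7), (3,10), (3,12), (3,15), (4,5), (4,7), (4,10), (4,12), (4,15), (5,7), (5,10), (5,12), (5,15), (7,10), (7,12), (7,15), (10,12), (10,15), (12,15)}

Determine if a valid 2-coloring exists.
The clique on vertices [1, 3, 4, 5, 7, 10, 12, 15] has size 8 > 2, so it alone needs 8 colors.

No, G is not 2-colorable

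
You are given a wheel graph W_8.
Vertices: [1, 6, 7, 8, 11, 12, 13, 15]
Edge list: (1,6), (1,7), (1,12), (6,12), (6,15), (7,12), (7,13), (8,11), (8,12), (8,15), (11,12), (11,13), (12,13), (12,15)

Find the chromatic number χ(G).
Clique number ω(G) = 3 (lower bound: χ ≥ ω).
Odd cycle [8, 15, 6, 1, 7, 13, 11] needs 3 colors (χ ≥ 3).
Vertex 12 is adjacent to every vertex of [1, 6, 7, 8, 11, 13, 15], which already need 3 colors among themselves, so 12 needs a new color (χ ≥ 4).
The coloring below uses 4 colors, so χ(G) = 4.
A valid 4-coloring: color 1: [12]; color 2: [6, 8, 13]; color 3: [1, 11, 15]; color 4: [7].

χ(G) = 4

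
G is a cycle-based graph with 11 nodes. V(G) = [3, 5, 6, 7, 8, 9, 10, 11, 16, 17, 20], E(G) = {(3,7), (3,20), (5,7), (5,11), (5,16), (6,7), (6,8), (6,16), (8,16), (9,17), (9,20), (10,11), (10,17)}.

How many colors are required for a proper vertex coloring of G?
Clique number ω(G) = 3 (lower bound: χ ≥ ω).
The clique on [6, 8, 16] has size 3, forcing χ ≥ 3, and the coloring below uses 3 colors, so χ(G) = 3.
A valid 3-coloring: color 1: [7, 11, 16, 17, 20]; color 2: [3, 5, 6, 9, 10]; color 3: [8].

χ(G) = 3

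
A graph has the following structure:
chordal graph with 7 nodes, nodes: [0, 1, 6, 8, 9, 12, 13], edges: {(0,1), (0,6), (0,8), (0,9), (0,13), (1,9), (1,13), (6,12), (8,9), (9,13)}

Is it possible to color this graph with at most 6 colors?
A valid 6-coloring: color 1: [0, 12]; color 2: [6, 9]; color 3: [1, 8]; color 4: [13].
(χ(G) = 4 ≤ 6.)

Yes, G is 6-colorable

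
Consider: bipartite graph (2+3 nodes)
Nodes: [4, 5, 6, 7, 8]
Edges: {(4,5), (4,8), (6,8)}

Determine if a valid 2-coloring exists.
Yes, G is 2-colorable

A valid 2-coloring: color 1: [5, 7, 8]; color 2: [4, 6].
(χ(G) = 2 ≤ 2.)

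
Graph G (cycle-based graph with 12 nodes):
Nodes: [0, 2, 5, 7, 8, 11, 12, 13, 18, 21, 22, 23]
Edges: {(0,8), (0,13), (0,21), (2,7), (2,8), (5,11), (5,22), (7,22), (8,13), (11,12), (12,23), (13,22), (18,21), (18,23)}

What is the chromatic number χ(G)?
Clique number ω(G) = 3 (lower bound: χ ≥ ω).
The clique on [0, 8, 13] has size 3, forcing χ ≥ 3, and the coloring below uses 3 colors, so χ(G) = 3.
A valid 3-coloring: color 1: [0, 2, 11, 18, 22]; color 2: [5, 7, 13, 21, 23]; color 3: [8, 12].

χ(G) = 3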